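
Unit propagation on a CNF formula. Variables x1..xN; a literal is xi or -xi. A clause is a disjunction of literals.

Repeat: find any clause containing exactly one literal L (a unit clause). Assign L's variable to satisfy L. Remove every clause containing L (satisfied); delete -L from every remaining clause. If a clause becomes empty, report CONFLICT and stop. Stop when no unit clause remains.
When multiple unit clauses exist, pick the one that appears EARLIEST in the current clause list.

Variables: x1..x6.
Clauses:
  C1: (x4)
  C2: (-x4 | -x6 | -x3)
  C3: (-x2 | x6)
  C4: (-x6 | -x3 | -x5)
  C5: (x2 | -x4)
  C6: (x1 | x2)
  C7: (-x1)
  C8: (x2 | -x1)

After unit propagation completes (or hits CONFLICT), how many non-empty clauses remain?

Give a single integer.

Answer: 0

Derivation:
unit clause [4] forces x4=T; simplify:
  drop -4 from [-4, -6, -3] -> [-6, -3]
  drop -4 from [2, -4] -> [2]
  satisfied 1 clause(s); 7 remain; assigned so far: [4]
unit clause [2] forces x2=T; simplify:
  drop -2 from [-2, 6] -> [6]
  satisfied 3 clause(s); 4 remain; assigned so far: [2, 4]
unit clause [6] forces x6=T; simplify:
  drop -6 from [-6, -3] -> [-3]
  drop -6 from [-6, -3, -5] -> [-3, -5]
  satisfied 1 clause(s); 3 remain; assigned so far: [2, 4, 6]
unit clause [-3] forces x3=F; simplify:
  satisfied 2 clause(s); 1 remain; assigned so far: [2, 3, 4, 6]
unit clause [-1] forces x1=F; simplify:
  satisfied 1 clause(s); 0 remain; assigned so far: [1, 2, 3, 4, 6]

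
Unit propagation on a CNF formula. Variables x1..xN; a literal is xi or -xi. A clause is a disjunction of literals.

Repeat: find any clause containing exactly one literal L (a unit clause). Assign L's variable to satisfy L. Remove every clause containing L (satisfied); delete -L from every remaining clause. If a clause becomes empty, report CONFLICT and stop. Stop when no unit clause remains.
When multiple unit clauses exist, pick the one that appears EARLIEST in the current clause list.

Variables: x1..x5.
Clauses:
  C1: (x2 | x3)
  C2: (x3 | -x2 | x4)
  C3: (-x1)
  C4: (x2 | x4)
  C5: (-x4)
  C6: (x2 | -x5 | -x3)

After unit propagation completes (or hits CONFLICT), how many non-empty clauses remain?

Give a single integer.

unit clause [-1] forces x1=F; simplify:
  satisfied 1 clause(s); 5 remain; assigned so far: [1]
unit clause [-4] forces x4=F; simplify:
  drop 4 from [3, -2, 4] -> [3, -2]
  drop 4 from [2, 4] -> [2]
  satisfied 1 clause(s); 4 remain; assigned so far: [1, 4]
unit clause [2] forces x2=T; simplify:
  drop -2 from [3, -2] -> [3]
  satisfied 3 clause(s); 1 remain; assigned so far: [1, 2, 4]
unit clause [3] forces x3=T; simplify:
  satisfied 1 clause(s); 0 remain; assigned so far: [1, 2, 3, 4]

Answer: 0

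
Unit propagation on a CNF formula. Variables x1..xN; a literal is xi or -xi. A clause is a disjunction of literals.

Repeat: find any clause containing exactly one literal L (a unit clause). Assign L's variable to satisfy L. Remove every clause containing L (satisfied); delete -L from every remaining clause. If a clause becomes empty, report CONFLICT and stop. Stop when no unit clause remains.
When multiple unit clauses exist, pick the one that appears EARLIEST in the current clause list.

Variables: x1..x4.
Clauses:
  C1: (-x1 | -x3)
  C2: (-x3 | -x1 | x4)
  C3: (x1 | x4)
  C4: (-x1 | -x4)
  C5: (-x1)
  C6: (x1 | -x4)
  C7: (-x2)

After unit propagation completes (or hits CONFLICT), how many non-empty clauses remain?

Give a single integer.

unit clause [-1] forces x1=F; simplify:
  drop 1 from [1, 4] -> [4]
  drop 1 from [1, -4] -> [-4]
  satisfied 4 clause(s); 3 remain; assigned so far: [1]
unit clause [4] forces x4=T; simplify:
  drop -4 from [-4] -> [] (empty!)
  satisfied 1 clause(s); 2 remain; assigned so far: [1, 4]
CONFLICT (empty clause)

Answer: 1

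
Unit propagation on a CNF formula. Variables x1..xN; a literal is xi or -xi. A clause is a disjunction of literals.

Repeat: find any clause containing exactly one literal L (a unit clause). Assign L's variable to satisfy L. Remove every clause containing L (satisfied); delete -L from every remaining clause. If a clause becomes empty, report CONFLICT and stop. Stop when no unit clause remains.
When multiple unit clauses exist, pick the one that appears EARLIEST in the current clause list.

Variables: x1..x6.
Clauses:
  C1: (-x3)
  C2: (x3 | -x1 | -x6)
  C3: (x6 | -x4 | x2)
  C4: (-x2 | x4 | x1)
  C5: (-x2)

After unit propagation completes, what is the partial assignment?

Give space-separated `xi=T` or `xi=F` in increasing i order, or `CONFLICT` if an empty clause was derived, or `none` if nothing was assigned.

unit clause [-3] forces x3=F; simplify:
  drop 3 from [3, -1, -6] -> [-1, -6]
  satisfied 1 clause(s); 4 remain; assigned so far: [3]
unit clause [-2] forces x2=F; simplify:
  drop 2 from [6, -4, 2] -> [6, -4]
  satisfied 2 clause(s); 2 remain; assigned so far: [2, 3]

Answer: x2=F x3=F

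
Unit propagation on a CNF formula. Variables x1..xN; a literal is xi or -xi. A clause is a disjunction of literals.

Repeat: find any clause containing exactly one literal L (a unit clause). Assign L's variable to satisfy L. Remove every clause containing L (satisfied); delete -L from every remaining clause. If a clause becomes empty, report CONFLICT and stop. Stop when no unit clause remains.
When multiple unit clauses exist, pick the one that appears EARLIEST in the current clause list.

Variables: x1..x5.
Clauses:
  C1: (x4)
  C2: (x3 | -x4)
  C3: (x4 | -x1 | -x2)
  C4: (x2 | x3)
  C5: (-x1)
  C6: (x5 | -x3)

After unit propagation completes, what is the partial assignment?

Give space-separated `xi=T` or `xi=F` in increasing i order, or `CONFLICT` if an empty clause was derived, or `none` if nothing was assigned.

unit clause [4] forces x4=T; simplify:
  drop -4 from [3, -4] -> [3]
  satisfied 2 clause(s); 4 remain; assigned so far: [4]
unit clause [3] forces x3=T; simplify:
  drop -3 from [5, -3] -> [5]
  satisfied 2 clause(s); 2 remain; assigned so far: [3, 4]
unit clause [-1] forces x1=F; simplify:
  satisfied 1 clause(s); 1 remain; assigned so far: [1, 3, 4]
unit clause [5] forces x5=T; simplify:
  satisfied 1 clause(s); 0 remain; assigned so far: [1, 3, 4, 5]

Answer: x1=F x3=T x4=T x5=T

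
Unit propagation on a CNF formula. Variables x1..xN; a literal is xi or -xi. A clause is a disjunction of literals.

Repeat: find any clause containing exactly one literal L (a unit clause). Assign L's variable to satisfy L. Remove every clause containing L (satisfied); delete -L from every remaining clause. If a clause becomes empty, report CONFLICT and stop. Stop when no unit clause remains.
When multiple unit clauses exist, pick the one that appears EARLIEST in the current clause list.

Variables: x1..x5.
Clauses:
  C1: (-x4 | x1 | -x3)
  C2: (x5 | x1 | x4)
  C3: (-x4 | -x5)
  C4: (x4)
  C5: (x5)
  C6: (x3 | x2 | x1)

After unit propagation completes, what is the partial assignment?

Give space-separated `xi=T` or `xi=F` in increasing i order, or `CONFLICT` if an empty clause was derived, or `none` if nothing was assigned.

unit clause [4] forces x4=T; simplify:
  drop -4 from [-4, 1, -3] -> [1, -3]
  drop -4 from [-4, -5] -> [-5]
  satisfied 2 clause(s); 4 remain; assigned so far: [4]
unit clause [-5] forces x5=F; simplify:
  drop 5 from [5] -> [] (empty!)
  satisfied 1 clause(s); 3 remain; assigned so far: [4, 5]
CONFLICT (empty clause)

Answer: CONFLICT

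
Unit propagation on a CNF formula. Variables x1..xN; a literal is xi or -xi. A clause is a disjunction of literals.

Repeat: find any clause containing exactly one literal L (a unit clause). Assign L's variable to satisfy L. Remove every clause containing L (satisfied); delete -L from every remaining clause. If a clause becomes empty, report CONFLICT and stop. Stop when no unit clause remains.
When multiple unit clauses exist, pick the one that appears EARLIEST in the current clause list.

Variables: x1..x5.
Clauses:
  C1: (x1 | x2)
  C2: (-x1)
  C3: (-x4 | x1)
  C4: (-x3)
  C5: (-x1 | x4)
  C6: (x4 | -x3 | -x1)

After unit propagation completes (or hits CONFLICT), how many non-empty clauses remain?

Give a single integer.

Answer: 0

Derivation:
unit clause [-1] forces x1=F; simplify:
  drop 1 from [1, 2] -> [2]
  drop 1 from [-4, 1] -> [-4]
  satisfied 3 clause(s); 3 remain; assigned so far: [1]
unit clause [2] forces x2=T; simplify:
  satisfied 1 clause(s); 2 remain; assigned so far: [1, 2]
unit clause [-4] forces x4=F; simplify:
  satisfied 1 clause(s); 1 remain; assigned so far: [1, 2, 4]
unit clause [-3] forces x3=F; simplify:
  satisfied 1 clause(s); 0 remain; assigned so far: [1, 2, 3, 4]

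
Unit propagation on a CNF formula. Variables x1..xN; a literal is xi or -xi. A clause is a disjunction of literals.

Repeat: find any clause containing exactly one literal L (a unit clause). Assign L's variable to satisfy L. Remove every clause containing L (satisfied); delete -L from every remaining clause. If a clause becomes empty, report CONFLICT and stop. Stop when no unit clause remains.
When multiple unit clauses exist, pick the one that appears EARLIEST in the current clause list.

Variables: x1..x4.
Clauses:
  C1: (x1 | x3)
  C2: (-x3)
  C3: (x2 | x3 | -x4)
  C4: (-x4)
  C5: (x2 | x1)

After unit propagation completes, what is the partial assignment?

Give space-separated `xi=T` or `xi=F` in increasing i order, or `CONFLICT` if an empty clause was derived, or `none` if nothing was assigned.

Answer: x1=T x3=F x4=F

Derivation:
unit clause [-3] forces x3=F; simplify:
  drop 3 from [1, 3] -> [1]
  drop 3 from [2, 3, -4] -> [2, -4]
  satisfied 1 clause(s); 4 remain; assigned so far: [3]
unit clause [1] forces x1=T; simplify:
  satisfied 2 clause(s); 2 remain; assigned so far: [1, 3]
unit clause [-4] forces x4=F; simplify:
  satisfied 2 clause(s); 0 remain; assigned so far: [1, 3, 4]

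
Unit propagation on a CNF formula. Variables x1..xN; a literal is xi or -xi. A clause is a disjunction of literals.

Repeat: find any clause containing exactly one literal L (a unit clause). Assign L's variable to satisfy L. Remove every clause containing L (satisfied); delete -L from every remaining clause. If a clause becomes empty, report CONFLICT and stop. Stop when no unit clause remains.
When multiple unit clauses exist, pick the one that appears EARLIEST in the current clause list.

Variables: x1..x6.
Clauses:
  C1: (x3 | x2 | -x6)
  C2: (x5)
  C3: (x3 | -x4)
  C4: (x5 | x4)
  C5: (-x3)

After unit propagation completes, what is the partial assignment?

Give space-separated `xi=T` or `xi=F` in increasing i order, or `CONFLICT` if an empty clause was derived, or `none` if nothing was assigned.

unit clause [5] forces x5=T; simplify:
  satisfied 2 clause(s); 3 remain; assigned so far: [5]
unit clause [-3] forces x3=F; simplify:
  drop 3 from [3, 2, -6] -> [2, -6]
  drop 3 from [3, -4] -> [-4]
  satisfied 1 clause(s); 2 remain; assigned so far: [3, 5]
unit clause [-4] forces x4=F; simplify:
  satisfied 1 clause(s); 1 remain; assigned so far: [3, 4, 5]

Answer: x3=F x4=F x5=T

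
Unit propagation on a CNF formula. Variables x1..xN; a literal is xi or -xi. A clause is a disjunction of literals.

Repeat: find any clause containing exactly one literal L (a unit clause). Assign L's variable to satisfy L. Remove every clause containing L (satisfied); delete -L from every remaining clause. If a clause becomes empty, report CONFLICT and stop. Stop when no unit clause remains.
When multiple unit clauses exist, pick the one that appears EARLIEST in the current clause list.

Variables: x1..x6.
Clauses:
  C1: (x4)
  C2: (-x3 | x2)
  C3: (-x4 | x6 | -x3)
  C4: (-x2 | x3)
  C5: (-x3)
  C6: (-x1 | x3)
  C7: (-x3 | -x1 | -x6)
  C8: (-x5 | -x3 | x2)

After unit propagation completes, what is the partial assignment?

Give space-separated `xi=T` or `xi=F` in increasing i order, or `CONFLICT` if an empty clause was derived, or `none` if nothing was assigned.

unit clause [4] forces x4=T; simplify:
  drop -4 from [-4, 6, -3] -> [6, -3]
  satisfied 1 clause(s); 7 remain; assigned so far: [4]
unit clause [-3] forces x3=F; simplify:
  drop 3 from [-2, 3] -> [-2]
  drop 3 from [-1, 3] -> [-1]
  satisfied 5 clause(s); 2 remain; assigned so far: [3, 4]
unit clause [-2] forces x2=F; simplify:
  satisfied 1 clause(s); 1 remain; assigned so far: [2, 3, 4]
unit clause [-1] forces x1=F; simplify:
  satisfied 1 clause(s); 0 remain; assigned so far: [1, 2, 3, 4]

Answer: x1=F x2=F x3=F x4=T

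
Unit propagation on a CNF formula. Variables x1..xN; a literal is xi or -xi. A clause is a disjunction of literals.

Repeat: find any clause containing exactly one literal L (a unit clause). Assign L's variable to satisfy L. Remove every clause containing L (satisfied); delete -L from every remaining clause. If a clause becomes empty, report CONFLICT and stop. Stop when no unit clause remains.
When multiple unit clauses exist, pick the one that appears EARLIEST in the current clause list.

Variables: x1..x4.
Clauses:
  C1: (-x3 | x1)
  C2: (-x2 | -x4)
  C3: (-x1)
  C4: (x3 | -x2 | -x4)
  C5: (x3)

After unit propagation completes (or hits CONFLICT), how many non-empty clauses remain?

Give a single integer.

unit clause [-1] forces x1=F; simplify:
  drop 1 from [-3, 1] -> [-3]
  satisfied 1 clause(s); 4 remain; assigned so far: [1]
unit clause [-3] forces x3=F; simplify:
  drop 3 from [3, -2, -4] -> [-2, -4]
  drop 3 from [3] -> [] (empty!)
  satisfied 1 clause(s); 3 remain; assigned so far: [1, 3]
CONFLICT (empty clause)

Answer: 2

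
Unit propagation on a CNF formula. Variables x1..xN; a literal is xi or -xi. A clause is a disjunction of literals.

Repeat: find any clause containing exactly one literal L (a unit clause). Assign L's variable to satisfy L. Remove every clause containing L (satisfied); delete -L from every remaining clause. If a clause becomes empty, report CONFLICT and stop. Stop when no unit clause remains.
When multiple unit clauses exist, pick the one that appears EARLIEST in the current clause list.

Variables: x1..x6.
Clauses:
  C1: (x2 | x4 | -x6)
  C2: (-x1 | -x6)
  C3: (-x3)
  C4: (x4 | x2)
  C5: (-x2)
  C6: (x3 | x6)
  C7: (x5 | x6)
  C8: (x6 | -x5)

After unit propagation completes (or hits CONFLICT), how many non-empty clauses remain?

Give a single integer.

Answer: 0

Derivation:
unit clause [-3] forces x3=F; simplify:
  drop 3 from [3, 6] -> [6]
  satisfied 1 clause(s); 7 remain; assigned so far: [3]
unit clause [-2] forces x2=F; simplify:
  drop 2 from [2, 4, -6] -> [4, -6]
  drop 2 from [4, 2] -> [4]
  satisfied 1 clause(s); 6 remain; assigned so far: [2, 3]
unit clause [4] forces x4=T; simplify:
  satisfied 2 clause(s); 4 remain; assigned so far: [2, 3, 4]
unit clause [6] forces x6=T; simplify:
  drop -6 from [-1, -6] -> [-1]
  satisfied 3 clause(s); 1 remain; assigned so far: [2, 3, 4, 6]
unit clause [-1] forces x1=F; simplify:
  satisfied 1 clause(s); 0 remain; assigned so far: [1, 2, 3, 4, 6]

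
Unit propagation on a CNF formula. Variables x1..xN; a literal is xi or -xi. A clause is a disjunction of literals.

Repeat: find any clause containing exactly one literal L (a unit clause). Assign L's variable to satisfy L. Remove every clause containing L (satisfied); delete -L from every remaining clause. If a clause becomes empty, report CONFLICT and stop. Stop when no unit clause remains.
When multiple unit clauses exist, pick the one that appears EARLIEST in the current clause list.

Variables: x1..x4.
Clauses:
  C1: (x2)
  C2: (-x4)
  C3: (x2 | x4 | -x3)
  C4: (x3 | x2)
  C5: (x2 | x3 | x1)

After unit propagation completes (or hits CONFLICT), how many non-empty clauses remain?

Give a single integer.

Answer: 0

Derivation:
unit clause [2] forces x2=T; simplify:
  satisfied 4 clause(s); 1 remain; assigned so far: [2]
unit clause [-4] forces x4=F; simplify:
  satisfied 1 clause(s); 0 remain; assigned so far: [2, 4]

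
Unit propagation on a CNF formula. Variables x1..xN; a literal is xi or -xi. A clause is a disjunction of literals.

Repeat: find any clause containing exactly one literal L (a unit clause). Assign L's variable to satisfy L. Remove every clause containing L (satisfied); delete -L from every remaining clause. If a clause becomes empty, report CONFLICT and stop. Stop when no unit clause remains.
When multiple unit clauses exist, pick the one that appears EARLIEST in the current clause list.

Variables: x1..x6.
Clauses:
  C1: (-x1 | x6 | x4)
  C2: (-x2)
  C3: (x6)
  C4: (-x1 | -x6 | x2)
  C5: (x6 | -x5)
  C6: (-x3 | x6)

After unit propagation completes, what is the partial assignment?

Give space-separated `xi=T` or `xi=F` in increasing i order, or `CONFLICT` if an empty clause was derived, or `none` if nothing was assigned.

Answer: x1=F x2=F x6=T

Derivation:
unit clause [-2] forces x2=F; simplify:
  drop 2 from [-1, -6, 2] -> [-1, -6]
  satisfied 1 clause(s); 5 remain; assigned so far: [2]
unit clause [6] forces x6=T; simplify:
  drop -6 from [-1, -6] -> [-1]
  satisfied 4 clause(s); 1 remain; assigned so far: [2, 6]
unit clause [-1] forces x1=F; simplify:
  satisfied 1 clause(s); 0 remain; assigned so far: [1, 2, 6]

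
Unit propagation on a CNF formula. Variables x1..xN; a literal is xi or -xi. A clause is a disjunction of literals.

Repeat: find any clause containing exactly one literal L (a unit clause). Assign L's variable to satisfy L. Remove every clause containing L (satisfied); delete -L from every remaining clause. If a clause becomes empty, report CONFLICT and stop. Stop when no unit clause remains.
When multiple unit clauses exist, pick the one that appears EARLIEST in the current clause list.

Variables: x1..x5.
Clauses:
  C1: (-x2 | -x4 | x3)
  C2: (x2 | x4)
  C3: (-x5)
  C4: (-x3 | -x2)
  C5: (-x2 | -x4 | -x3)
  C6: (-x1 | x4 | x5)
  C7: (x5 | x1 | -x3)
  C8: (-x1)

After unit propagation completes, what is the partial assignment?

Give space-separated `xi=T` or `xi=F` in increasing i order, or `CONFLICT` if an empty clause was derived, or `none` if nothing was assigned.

unit clause [-5] forces x5=F; simplify:
  drop 5 from [-1, 4, 5] -> [-1, 4]
  drop 5 from [5, 1, -3] -> [1, -3]
  satisfied 1 clause(s); 7 remain; assigned so far: [5]
unit clause [-1] forces x1=F; simplify:
  drop 1 from [1, -3] -> [-3]
  satisfied 2 clause(s); 5 remain; assigned so far: [1, 5]
unit clause [-3] forces x3=F; simplify:
  drop 3 from [-2, -4, 3] -> [-2, -4]
  satisfied 3 clause(s); 2 remain; assigned so far: [1, 3, 5]

Answer: x1=F x3=F x5=F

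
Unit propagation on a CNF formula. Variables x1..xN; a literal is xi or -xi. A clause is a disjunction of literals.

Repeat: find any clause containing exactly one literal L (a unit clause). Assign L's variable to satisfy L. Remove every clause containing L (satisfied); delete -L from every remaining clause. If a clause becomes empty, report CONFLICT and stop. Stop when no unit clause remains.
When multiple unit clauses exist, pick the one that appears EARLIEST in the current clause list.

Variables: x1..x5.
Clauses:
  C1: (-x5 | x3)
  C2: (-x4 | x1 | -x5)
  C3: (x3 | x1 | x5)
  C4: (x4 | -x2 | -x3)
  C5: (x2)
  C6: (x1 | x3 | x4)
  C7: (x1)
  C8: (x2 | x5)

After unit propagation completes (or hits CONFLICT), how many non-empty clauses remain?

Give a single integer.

unit clause [2] forces x2=T; simplify:
  drop -2 from [4, -2, -3] -> [4, -3]
  satisfied 2 clause(s); 6 remain; assigned so far: [2]
unit clause [1] forces x1=T; simplify:
  satisfied 4 clause(s); 2 remain; assigned so far: [1, 2]

Answer: 2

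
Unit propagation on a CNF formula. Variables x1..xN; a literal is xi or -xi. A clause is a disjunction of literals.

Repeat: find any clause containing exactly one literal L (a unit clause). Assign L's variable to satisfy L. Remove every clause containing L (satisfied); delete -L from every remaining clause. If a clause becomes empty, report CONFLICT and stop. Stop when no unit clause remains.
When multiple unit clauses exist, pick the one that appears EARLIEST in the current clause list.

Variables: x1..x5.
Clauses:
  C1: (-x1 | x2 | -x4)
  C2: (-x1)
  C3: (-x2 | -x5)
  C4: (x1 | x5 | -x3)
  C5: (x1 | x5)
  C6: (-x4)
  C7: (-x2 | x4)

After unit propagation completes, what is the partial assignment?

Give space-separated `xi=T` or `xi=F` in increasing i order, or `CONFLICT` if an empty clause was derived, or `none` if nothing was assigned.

Answer: x1=F x2=F x4=F x5=T

Derivation:
unit clause [-1] forces x1=F; simplify:
  drop 1 from [1, 5, -3] -> [5, -3]
  drop 1 from [1, 5] -> [5]
  satisfied 2 clause(s); 5 remain; assigned so far: [1]
unit clause [5] forces x5=T; simplify:
  drop -5 from [-2, -5] -> [-2]
  satisfied 2 clause(s); 3 remain; assigned so far: [1, 5]
unit clause [-2] forces x2=F; simplify:
  satisfied 2 clause(s); 1 remain; assigned so far: [1, 2, 5]
unit clause [-4] forces x4=F; simplify:
  satisfied 1 clause(s); 0 remain; assigned so far: [1, 2, 4, 5]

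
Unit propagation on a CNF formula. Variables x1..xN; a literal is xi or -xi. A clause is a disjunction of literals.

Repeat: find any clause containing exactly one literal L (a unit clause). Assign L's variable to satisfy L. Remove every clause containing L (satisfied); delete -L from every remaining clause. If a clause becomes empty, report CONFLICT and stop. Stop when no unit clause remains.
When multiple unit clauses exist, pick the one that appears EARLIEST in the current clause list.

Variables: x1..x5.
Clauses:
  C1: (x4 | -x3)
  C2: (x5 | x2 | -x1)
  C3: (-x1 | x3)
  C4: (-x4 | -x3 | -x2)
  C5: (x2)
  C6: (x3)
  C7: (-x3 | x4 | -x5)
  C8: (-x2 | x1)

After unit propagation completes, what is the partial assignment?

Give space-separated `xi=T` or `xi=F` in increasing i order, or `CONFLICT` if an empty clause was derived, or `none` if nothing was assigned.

unit clause [2] forces x2=T; simplify:
  drop -2 from [-4, -3, -2] -> [-4, -3]
  drop -2 from [-2, 1] -> [1]
  satisfied 2 clause(s); 6 remain; assigned so far: [2]
unit clause [3] forces x3=T; simplify:
  drop -3 from [4, -3] -> [4]
  drop -3 from [-4, -3] -> [-4]
  drop -3 from [-3, 4, -5] -> [4, -5]
  satisfied 2 clause(s); 4 remain; assigned so far: [2, 3]
unit clause [4] forces x4=T; simplify:
  drop -4 from [-4] -> [] (empty!)
  satisfied 2 clause(s); 2 remain; assigned so far: [2, 3, 4]
CONFLICT (empty clause)

Answer: CONFLICT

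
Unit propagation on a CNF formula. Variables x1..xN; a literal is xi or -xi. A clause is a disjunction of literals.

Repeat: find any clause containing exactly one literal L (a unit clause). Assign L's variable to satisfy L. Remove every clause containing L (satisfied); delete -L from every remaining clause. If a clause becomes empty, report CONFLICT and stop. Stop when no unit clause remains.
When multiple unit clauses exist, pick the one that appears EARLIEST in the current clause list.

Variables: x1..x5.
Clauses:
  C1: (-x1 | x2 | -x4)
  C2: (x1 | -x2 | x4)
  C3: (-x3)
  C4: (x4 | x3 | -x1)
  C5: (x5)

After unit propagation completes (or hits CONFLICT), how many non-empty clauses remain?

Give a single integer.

Answer: 3

Derivation:
unit clause [-3] forces x3=F; simplify:
  drop 3 from [4, 3, -1] -> [4, -1]
  satisfied 1 clause(s); 4 remain; assigned so far: [3]
unit clause [5] forces x5=T; simplify:
  satisfied 1 clause(s); 3 remain; assigned so far: [3, 5]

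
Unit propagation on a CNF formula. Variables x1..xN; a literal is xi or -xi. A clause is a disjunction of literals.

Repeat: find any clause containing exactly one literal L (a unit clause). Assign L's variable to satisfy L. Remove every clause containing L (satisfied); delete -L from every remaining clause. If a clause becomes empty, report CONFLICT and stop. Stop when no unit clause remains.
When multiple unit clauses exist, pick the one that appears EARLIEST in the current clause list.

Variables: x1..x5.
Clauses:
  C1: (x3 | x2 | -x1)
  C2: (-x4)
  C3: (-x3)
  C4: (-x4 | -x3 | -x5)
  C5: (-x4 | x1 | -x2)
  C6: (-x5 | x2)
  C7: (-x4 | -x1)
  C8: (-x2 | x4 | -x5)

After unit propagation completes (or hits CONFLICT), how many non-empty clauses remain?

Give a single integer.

unit clause [-4] forces x4=F; simplify:
  drop 4 from [-2, 4, -5] -> [-2, -5]
  satisfied 4 clause(s); 4 remain; assigned so far: [4]
unit clause [-3] forces x3=F; simplify:
  drop 3 from [3, 2, -1] -> [2, -1]
  satisfied 1 clause(s); 3 remain; assigned so far: [3, 4]

Answer: 3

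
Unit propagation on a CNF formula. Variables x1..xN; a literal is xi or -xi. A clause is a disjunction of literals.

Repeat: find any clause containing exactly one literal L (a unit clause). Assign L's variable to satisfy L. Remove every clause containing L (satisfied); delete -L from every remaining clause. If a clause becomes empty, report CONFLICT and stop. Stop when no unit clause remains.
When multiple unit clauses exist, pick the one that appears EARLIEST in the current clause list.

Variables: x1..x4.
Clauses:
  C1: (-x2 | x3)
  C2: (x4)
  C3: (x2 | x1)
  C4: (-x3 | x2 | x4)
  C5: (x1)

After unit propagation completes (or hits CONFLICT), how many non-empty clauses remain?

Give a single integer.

unit clause [4] forces x4=T; simplify:
  satisfied 2 clause(s); 3 remain; assigned so far: [4]
unit clause [1] forces x1=T; simplify:
  satisfied 2 clause(s); 1 remain; assigned so far: [1, 4]

Answer: 1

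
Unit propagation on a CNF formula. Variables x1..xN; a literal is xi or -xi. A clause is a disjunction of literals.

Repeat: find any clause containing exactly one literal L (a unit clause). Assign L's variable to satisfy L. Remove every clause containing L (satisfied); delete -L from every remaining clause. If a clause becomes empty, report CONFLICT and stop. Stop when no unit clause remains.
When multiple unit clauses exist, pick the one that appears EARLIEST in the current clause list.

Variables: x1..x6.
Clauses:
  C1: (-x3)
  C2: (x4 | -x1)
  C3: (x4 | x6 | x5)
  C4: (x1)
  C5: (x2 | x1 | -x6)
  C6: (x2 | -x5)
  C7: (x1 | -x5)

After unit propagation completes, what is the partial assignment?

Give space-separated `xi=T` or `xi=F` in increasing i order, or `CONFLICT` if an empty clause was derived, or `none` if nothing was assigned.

Answer: x1=T x3=F x4=T

Derivation:
unit clause [-3] forces x3=F; simplify:
  satisfied 1 clause(s); 6 remain; assigned so far: [3]
unit clause [1] forces x1=T; simplify:
  drop -1 from [4, -1] -> [4]
  satisfied 3 clause(s); 3 remain; assigned so far: [1, 3]
unit clause [4] forces x4=T; simplify:
  satisfied 2 clause(s); 1 remain; assigned so far: [1, 3, 4]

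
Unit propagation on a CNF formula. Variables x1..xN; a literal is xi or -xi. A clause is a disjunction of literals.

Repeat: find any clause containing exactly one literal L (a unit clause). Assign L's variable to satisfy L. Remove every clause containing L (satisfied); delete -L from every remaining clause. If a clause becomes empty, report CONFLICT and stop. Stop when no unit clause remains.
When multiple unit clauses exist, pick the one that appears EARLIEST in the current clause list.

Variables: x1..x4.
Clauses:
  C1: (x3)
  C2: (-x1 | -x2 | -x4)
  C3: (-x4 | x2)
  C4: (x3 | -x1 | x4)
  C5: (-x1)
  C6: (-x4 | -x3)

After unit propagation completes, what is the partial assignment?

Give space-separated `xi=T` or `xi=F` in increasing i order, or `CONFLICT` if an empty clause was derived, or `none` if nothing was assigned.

Answer: x1=F x3=T x4=F

Derivation:
unit clause [3] forces x3=T; simplify:
  drop -3 from [-4, -3] -> [-4]
  satisfied 2 clause(s); 4 remain; assigned so far: [3]
unit clause [-1] forces x1=F; simplify:
  satisfied 2 clause(s); 2 remain; assigned so far: [1, 3]
unit clause [-4] forces x4=F; simplify:
  satisfied 2 clause(s); 0 remain; assigned so far: [1, 3, 4]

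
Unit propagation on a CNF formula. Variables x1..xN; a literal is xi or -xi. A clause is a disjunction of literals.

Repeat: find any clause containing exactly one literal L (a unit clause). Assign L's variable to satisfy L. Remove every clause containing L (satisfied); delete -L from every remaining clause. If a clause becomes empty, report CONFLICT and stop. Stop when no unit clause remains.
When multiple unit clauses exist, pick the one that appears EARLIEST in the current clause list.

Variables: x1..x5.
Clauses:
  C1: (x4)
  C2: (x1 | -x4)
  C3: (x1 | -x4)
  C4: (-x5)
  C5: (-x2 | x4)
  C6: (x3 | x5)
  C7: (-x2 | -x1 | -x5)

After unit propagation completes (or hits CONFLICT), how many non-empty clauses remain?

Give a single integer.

unit clause [4] forces x4=T; simplify:
  drop -4 from [1, -4] -> [1]
  drop -4 from [1, -4] -> [1]
  satisfied 2 clause(s); 5 remain; assigned so far: [4]
unit clause [1] forces x1=T; simplify:
  drop -1 from [-2, -1, -5] -> [-2, -5]
  satisfied 2 clause(s); 3 remain; assigned so far: [1, 4]
unit clause [-5] forces x5=F; simplify:
  drop 5 from [3, 5] -> [3]
  satisfied 2 clause(s); 1 remain; assigned so far: [1, 4, 5]
unit clause [3] forces x3=T; simplify:
  satisfied 1 clause(s); 0 remain; assigned so far: [1, 3, 4, 5]

Answer: 0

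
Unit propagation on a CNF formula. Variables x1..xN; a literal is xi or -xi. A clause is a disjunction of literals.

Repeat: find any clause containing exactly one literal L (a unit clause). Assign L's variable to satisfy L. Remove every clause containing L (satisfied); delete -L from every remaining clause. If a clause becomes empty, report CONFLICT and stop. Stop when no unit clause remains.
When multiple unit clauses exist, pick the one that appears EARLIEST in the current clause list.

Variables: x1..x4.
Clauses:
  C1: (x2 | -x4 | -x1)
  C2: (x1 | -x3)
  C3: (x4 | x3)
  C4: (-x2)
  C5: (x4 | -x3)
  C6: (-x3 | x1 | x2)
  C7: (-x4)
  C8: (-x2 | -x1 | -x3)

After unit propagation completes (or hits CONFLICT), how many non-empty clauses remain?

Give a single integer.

Answer: 2

Derivation:
unit clause [-2] forces x2=F; simplify:
  drop 2 from [2, -4, -1] -> [-4, -1]
  drop 2 from [-3, 1, 2] -> [-3, 1]
  satisfied 2 clause(s); 6 remain; assigned so far: [2]
unit clause [-4] forces x4=F; simplify:
  drop 4 from [4, 3] -> [3]
  drop 4 from [4, -3] -> [-3]
  satisfied 2 clause(s); 4 remain; assigned so far: [2, 4]
unit clause [3] forces x3=T; simplify:
  drop -3 from [1, -3] -> [1]
  drop -3 from [-3] -> [] (empty!)
  drop -3 from [-3, 1] -> [1]
  satisfied 1 clause(s); 3 remain; assigned so far: [2, 3, 4]
CONFLICT (empty clause)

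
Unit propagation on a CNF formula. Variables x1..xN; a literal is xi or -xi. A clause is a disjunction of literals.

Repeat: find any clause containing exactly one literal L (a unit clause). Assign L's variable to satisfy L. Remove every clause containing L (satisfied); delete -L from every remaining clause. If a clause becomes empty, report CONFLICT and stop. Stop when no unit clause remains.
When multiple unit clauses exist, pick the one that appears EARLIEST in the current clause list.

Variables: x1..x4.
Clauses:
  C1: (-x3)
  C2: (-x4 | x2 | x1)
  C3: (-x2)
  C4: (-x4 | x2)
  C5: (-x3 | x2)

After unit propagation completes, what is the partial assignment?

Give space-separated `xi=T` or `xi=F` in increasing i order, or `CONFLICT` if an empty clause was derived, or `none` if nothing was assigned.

Answer: x2=F x3=F x4=F

Derivation:
unit clause [-3] forces x3=F; simplify:
  satisfied 2 clause(s); 3 remain; assigned so far: [3]
unit clause [-2] forces x2=F; simplify:
  drop 2 from [-4, 2, 1] -> [-4, 1]
  drop 2 from [-4, 2] -> [-4]
  satisfied 1 clause(s); 2 remain; assigned so far: [2, 3]
unit clause [-4] forces x4=F; simplify:
  satisfied 2 clause(s); 0 remain; assigned so far: [2, 3, 4]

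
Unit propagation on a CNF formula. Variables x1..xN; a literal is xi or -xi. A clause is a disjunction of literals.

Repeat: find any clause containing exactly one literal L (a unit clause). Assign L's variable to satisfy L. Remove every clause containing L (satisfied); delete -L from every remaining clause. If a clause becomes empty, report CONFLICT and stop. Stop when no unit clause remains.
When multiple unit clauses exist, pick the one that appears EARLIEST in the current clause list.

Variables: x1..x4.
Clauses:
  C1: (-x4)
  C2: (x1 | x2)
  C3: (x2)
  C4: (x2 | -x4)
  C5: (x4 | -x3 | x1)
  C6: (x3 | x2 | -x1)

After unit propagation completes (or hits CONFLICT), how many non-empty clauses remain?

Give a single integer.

Answer: 1

Derivation:
unit clause [-4] forces x4=F; simplify:
  drop 4 from [4, -3, 1] -> [-3, 1]
  satisfied 2 clause(s); 4 remain; assigned so far: [4]
unit clause [2] forces x2=T; simplify:
  satisfied 3 clause(s); 1 remain; assigned so far: [2, 4]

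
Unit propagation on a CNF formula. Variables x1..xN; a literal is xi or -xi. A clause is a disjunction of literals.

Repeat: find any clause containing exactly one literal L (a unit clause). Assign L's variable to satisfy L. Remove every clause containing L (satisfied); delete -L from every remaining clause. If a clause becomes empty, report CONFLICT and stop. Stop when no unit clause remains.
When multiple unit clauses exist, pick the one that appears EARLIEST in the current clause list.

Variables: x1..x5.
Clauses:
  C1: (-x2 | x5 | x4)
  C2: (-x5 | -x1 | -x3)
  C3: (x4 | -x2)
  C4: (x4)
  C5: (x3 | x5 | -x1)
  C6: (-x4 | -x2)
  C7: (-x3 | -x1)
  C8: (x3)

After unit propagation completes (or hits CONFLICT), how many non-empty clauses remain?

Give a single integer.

Answer: 0

Derivation:
unit clause [4] forces x4=T; simplify:
  drop -4 from [-4, -2] -> [-2]
  satisfied 3 clause(s); 5 remain; assigned so far: [4]
unit clause [-2] forces x2=F; simplify:
  satisfied 1 clause(s); 4 remain; assigned so far: [2, 4]
unit clause [3] forces x3=T; simplify:
  drop -3 from [-5, -1, -3] -> [-5, -1]
  drop -3 from [-3, -1] -> [-1]
  satisfied 2 clause(s); 2 remain; assigned so far: [2, 3, 4]
unit clause [-1] forces x1=F; simplify:
  satisfied 2 clause(s); 0 remain; assigned so far: [1, 2, 3, 4]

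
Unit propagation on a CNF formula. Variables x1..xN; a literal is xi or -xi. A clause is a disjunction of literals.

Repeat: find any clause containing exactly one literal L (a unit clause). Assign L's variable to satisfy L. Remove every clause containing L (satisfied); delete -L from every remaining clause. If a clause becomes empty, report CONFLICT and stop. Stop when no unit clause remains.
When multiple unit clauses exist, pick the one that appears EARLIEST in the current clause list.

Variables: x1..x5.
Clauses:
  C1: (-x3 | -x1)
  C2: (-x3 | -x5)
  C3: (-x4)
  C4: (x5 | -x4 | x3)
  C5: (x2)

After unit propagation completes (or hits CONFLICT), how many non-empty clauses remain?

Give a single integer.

Answer: 2

Derivation:
unit clause [-4] forces x4=F; simplify:
  satisfied 2 clause(s); 3 remain; assigned so far: [4]
unit clause [2] forces x2=T; simplify:
  satisfied 1 clause(s); 2 remain; assigned so far: [2, 4]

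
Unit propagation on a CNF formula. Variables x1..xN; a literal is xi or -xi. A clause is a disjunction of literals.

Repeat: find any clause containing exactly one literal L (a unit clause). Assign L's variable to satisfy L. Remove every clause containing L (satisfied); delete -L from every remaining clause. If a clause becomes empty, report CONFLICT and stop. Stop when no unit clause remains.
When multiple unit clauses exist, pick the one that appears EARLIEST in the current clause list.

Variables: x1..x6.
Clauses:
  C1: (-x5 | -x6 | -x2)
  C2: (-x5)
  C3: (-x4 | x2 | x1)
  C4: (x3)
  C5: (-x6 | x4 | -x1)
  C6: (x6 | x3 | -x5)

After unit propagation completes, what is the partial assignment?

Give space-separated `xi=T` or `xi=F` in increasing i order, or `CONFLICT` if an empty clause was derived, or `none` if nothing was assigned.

unit clause [-5] forces x5=F; simplify:
  satisfied 3 clause(s); 3 remain; assigned so far: [5]
unit clause [3] forces x3=T; simplify:
  satisfied 1 clause(s); 2 remain; assigned so far: [3, 5]

Answer: x3=T x5=F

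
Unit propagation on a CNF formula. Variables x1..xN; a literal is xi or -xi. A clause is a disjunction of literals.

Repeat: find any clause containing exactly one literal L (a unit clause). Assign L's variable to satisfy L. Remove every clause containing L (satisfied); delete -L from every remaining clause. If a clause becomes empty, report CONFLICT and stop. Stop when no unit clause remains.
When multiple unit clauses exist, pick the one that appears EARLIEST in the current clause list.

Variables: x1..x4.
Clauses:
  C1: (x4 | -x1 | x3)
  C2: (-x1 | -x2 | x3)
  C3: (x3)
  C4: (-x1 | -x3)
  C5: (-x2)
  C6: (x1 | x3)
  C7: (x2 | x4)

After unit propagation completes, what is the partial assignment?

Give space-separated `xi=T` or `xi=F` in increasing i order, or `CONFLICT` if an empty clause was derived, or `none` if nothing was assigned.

unit clause [3] forces x3=T; simplify:
  drop -3 from [-1, -3] -> [-1]
  satisfied 4 clause(s); 3 remain; assigned so far: [3]
unit clause [-1] forces x1=F; simplify:
  satisfied 1 clause(s); 2 remain; assigned so far: [1, 3]
unit clause [-2] forces x2=F; simplify:
  drop 2 from [2, 4] -> [4]
  satisfied 1 clause(s); 1 remain; assigned so far: [1, 2, 3]
unit clause [4] forces x4=T; simplify:
  satisfied 1 clause(s); 0 remain; assigned so far: [1, 2, 3, 4]

Answer: x1=F x2=F x3=T x4=T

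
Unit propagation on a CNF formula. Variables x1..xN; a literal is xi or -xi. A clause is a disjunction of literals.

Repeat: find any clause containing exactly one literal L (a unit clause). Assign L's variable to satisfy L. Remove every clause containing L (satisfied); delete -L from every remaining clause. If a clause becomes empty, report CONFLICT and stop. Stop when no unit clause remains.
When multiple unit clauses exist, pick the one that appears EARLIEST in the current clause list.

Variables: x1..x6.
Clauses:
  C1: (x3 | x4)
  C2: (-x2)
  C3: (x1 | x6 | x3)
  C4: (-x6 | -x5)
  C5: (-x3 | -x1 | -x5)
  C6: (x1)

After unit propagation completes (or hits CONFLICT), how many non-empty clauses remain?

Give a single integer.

unit clause [-2] forces x2=F; simplify:
  satisfied 1 clause(s); 5 remain; assigned so far: [2]
unit clause [1] forces x1=T; simplify:
  drop -1 from [-3, -1, -5] -> [-3, -5]
  satisfied 2 clause(s); 3 remain; assigned so far: [1, 2]

Answer: 3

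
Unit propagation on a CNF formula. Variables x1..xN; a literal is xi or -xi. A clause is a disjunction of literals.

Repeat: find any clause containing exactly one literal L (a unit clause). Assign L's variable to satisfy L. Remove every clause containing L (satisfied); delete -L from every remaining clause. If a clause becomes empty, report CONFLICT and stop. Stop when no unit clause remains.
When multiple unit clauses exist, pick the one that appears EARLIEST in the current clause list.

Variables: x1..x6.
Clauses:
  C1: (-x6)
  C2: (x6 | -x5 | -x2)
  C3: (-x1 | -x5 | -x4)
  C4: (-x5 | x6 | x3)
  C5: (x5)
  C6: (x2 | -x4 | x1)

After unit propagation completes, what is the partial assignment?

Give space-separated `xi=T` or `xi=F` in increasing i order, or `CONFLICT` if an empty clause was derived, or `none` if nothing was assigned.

unit clause [-6] forces x6=F; simplify:
  drop 6 from [6, -5, -2] -> [-5, -2]
  drop 6 from [-5, 6, 3] -> [-5, 3]
  satisfied 1 clause(s); 5 remain; assigned so far: [6]
unit clause [5] forces x5=T; simplify:
  drop -5 from [-5, -2] -> [-2]
  drop -5 from [-1, -5, -4] -> [-1, -4]
  drop -5 from [-5, 3] -> [3]
  satisfied 1 clause(s); 4 remain; assigned so far: [5, 6]
unit clause [-2] forces x2=F; simplify:
  drop 2 from [2, -4, 1] -> [-4, 1]
  satisfied 1 clause(s); 3 remain; assigned so far: [2, 5, 6]
unit clause [3] forces x3=T; simplify:
  satisfied 1 clause(s); 2 remain; assigned so far: [2, 3, 5, 6]

Answer: x2=F x3=T x5=T x6=F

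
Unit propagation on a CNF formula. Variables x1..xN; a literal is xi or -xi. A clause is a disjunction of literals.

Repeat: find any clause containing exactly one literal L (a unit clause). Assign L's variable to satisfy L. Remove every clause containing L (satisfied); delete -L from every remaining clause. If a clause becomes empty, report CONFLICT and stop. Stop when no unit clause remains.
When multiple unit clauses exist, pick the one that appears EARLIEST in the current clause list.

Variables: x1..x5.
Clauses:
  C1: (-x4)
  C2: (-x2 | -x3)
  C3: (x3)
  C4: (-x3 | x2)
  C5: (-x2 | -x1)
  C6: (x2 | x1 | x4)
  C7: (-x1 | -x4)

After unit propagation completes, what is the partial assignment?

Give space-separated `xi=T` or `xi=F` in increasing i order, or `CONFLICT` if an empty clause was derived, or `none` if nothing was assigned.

Answer: CONFLICT

Derivation:
unit clause [-4] forces x4=F; simplify:
  drop 4 from [2, 1, 4] -> [2, 1]
  satisfied 2 clause(s); 5 remain; assigned so far: [4]
unit clause [3] forces x3=T; simplify:
  drop -3 from [-2, -3] -> [-2]
  drop -3 from [-3, 2] -> [2]
  satisfied 1 clause(s); 4 remain; assigned so far: [3, 4]
unit clause [-2] forces x2=F; simplify:
  drop 2 from [2] -> [] (empty!)
  drop 2 from [2, 1] -> [1]
  satisfied 2 clause(s); 2 remain; assigned so far: [2, 3, 4]
CONFLICT (empty clause)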